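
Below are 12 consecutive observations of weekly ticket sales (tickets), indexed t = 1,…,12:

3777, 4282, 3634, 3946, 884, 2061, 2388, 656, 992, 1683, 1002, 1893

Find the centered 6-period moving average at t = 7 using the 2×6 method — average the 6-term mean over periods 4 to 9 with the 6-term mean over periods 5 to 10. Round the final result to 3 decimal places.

Sum over 4–9: 3946 + 884 + 2061 + 2388 + 656 + 992 = 10927
Sum over 5–10: 884 + 2061 + 2388 + 656 + 992 + 1683 = 8664
CMA at t=7 = (10927 + 8664) / (2·6) = 19591 / 12 = 1632.583

1632.583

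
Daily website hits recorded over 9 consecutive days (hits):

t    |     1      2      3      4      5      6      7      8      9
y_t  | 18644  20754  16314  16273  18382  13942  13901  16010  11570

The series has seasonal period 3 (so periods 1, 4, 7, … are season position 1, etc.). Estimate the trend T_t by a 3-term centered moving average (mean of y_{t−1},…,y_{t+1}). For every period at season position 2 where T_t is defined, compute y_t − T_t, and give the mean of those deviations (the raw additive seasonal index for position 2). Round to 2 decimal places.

2183.11

Season position 2 occurs at t = 2, 5, 8 (where T_t is defined).
t=2: T_2 = 18570.6667; y_2 − T_2 = 20754 − 18570.6667 = 2183.3333
t=5: T_5 = 16199.0000; y_5 − T_5 = 18382 − 16199.0000 = 2183.0000
t=8: T_8 = 13827.0000; y_8 − T_8 = 16010 − 13827.0000 = 2183.0000
Mean deviation: (2183.3333 + 2183.0000 + 2183.0000) / 3 = 2183.11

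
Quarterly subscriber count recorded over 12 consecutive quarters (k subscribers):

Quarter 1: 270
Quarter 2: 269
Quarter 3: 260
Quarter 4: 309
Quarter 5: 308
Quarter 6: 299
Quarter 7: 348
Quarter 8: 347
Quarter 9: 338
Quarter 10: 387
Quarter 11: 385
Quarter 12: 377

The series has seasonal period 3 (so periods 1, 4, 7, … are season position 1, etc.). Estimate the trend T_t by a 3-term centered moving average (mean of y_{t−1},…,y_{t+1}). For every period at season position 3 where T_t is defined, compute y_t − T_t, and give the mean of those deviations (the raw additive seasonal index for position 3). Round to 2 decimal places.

Season position 3 occurs at t = 3, 6, 9 (where T_t is defined).
t=3: T_3 = 279.3333; y_3 − T_3 = 260 − 279.3333 = -19.3333
t=6: T_6 = 318.3333; y_6 − T_6 = 299 − 318.3333 = -19.3333
t=9: T_9 = 357.3333; y_9 − T_9 = 338 − 357.3333 = -19.3333
Mean deviation: (-19.3333 + -19.3333 + -19.3333) / 3 = -19.33

-19.33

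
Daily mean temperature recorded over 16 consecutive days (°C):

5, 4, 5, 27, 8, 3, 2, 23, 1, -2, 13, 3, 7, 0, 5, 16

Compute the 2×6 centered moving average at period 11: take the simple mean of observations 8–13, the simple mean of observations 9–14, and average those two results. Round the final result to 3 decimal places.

Sum over 8–13: 23 + 1 + (-2) + 13 + 3 + 7 = 45
Sum over 9–14: 1 + (-2) + 13 + 3 + 7 + 0 = 22
CMA at t=11 = (45 + 22) / (2·6) = 67 / 12 = 5.583

5.583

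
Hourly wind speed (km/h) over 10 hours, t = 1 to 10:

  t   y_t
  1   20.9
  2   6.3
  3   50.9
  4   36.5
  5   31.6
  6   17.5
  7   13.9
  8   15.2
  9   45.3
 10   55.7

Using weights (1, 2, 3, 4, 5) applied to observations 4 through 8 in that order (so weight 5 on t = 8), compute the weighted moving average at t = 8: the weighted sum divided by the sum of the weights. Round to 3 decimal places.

Weighted sum: 1·36.5 + 2·31.6 + 3·17.5 + 4·13.9 + 5·15.2 = 36.5 + 63.2 + 52.5 + 55.6 + 76.0 = 283.8
Weight total: 1 + 2 + 3 + 4 + 5 = 15
WMA = 283.8 / 15 = 18.920

18.920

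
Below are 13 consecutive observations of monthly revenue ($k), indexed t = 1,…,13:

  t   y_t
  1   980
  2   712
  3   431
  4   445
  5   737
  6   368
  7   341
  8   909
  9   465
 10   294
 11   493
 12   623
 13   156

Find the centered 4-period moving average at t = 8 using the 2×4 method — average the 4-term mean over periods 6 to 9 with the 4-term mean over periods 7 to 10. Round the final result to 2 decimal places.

Sum over 6–9: 368 + 341 + 909 + 465 = 2083
Sum over 7–10: 341 + 909 + 465 + 294 = 2009
CMA at t=8 = (2083 + 2009) / (2·4) = 4092 / 8 = 511.50

511.50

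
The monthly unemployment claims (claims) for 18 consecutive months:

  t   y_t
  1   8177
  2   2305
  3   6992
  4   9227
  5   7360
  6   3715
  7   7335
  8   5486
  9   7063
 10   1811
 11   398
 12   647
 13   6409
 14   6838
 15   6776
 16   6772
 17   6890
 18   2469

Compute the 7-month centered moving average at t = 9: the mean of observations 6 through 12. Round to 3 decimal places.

Sum of periods 6–12: 3715 + 7335 + 5486 + 7063 + 1811 + 398 + 647 = 26455
Divide by 7: 26455 / 7 = 3779.286

3779.286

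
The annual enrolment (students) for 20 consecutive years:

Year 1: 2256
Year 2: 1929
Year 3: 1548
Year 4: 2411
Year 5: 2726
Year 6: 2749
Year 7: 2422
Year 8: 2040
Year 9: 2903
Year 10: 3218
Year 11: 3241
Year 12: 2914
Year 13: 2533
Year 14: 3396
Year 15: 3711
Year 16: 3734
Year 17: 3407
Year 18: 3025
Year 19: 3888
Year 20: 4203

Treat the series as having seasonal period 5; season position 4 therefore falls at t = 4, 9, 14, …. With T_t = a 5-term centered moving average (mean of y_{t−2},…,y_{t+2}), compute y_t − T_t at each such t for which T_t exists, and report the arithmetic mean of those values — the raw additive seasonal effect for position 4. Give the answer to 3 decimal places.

138.333

Season position 4 occurs at t = 4, 9, 14 (where T_t is defined).
t=4: T_4 = 2272.60000; y_4 − T_4 = 2411 − 2272.60000 = 138.40000
t=9: T_9 = 2764.80000; y_9 − T_9 = 2903 − 2764.80000 = 138.20000
t=14: T_14 = 3257.60000; y_14 − T_14 = 3396 − 3257.60000 = 138.40000
Mean deviation: (138.40000 + 138.20000 + 138.40000) / 3 = 138.333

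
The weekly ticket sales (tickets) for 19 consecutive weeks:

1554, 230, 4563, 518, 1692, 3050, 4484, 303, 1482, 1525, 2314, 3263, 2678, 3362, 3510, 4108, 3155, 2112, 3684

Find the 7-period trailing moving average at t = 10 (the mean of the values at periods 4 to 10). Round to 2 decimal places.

Sum of periods 4–10: 518 + 1692 + 3050 + 4484 + 303 + 1482 + 1525 = 13054
Divide by 7: 13054 / 7 = 1864.86

1864.86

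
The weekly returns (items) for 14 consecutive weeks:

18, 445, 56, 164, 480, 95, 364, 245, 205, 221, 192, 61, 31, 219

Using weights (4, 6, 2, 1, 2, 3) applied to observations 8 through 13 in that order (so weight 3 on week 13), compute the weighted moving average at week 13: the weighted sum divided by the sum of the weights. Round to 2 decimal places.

Weighted sum: 4·245 + 6·205 + 2·221 + 1·192 + 2·61 + 3·31 = 980 + 1230 + 442 + 192 + 122 + 93 = 3059
Weight total: 4 + 6 + 2 + 1 + 2 + 3 = 18
WMA = 3059 / 18 = 169.94

169.94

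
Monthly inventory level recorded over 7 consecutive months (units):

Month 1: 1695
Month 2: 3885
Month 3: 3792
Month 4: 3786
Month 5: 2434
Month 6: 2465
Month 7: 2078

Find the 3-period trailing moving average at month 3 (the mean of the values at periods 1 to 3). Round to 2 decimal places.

Sum of periods 1–3: 1695 + 3885 + 3792 = 9372
Divide by 3: 9372 / 3 = 3124.00

3124.00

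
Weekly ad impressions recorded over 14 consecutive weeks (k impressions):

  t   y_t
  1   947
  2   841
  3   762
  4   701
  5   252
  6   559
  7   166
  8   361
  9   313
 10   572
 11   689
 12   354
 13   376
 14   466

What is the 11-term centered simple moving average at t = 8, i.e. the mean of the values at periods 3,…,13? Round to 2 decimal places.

Sum of periods 3–13: 762 + 701 + 252 + 559 + 166 + 361 + 313 + 572 + 689 + 354 + 376 = 5105
Divide by 11: 5105 / 11 = 464.09

464.09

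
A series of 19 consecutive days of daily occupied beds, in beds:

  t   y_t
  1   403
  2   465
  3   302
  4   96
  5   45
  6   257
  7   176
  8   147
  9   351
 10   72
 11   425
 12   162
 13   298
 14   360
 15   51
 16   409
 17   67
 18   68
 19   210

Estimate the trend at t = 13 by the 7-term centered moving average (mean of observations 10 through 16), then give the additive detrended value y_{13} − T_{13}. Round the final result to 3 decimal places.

Trend T_13 = (72 + 425 + 162 + 298 + 360 + 51 + 409) / 7 = 1777/7 = 253.85714
Detrended value: 298 − 253.85714 = 44.143

44.143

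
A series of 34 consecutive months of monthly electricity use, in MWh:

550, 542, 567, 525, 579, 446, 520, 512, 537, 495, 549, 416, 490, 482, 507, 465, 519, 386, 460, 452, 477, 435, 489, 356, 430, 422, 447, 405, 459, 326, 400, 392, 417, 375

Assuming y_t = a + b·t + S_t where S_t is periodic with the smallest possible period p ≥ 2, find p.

First differences y_{t+1} − y_t: -8, 25, -42, 54, -133, 74, -8, 25, -42, 54, -133, 74, -8, 25, …
The difference pattern repeats every 6 terms and not for any smaller step, so p = 6.

6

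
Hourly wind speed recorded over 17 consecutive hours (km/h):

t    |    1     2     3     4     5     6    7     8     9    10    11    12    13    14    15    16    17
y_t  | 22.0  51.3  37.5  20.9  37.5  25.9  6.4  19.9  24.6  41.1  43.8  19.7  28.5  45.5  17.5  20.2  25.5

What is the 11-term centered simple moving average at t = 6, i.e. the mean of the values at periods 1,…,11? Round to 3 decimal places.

30.082

Sum of periods 1–11: 22.0 + 51.3 + 37.5 + 20.9 + 37.5 + 25.9 + 6.4 + 19.9 + 24.6 + 41.1 + 43.8 = 330.9
Divide by 11: 330.9 / 11 = 30.082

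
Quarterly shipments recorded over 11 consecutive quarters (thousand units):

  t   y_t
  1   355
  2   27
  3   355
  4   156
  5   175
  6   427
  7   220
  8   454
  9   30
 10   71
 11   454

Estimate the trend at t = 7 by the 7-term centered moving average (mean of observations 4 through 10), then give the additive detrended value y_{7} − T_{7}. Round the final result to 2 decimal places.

1.00

Trend T_7 = (156 + 175 + 427 + 220 + 454 + 30 + 71) / 7 = 1533/7 = 219.0000
Detrended value: 220 − 219.0000 = 1.00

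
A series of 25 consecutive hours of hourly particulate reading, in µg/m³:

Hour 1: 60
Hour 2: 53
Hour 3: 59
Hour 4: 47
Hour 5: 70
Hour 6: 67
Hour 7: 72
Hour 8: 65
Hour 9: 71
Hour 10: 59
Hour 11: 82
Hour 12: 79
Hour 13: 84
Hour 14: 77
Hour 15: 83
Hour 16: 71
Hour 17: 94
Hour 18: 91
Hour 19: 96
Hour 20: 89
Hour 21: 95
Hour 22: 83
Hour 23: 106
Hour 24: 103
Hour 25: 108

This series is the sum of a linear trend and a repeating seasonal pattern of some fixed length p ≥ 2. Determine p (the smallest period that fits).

6

First differences y_{t+1} − y_t: -7, 6, -12, 23, -3, 5, -7, 6, -12, 23, -3, 5, -7, 6, …
The difference pattern repeats every 6 terms and not for any smaller step, so p = 6.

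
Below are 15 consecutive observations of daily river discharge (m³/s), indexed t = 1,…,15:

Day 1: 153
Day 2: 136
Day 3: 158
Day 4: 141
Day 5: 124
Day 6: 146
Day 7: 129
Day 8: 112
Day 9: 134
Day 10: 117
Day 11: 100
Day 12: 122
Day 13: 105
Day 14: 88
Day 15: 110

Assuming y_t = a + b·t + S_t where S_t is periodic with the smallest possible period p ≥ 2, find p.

3

First differences y_{t+1} − y_t: -17, 22, -17, -17, 22, -17, -17, 22, …
The difference pattern repeats every 3 terms and not for any smaller step, so p = 3.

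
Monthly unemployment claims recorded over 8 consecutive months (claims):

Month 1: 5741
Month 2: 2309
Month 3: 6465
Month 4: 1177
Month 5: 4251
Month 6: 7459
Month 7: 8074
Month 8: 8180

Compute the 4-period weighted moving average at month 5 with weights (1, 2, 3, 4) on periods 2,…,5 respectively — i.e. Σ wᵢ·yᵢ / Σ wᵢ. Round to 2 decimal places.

3577.40

Weighted sum: 1·2309 + 2·6465 + 3·1177 + 4·4251 = 2309 + 12930 + 3531 + 17004 = 35774
Weight total: 1 + 2 + 3 + 4 = 10
WMA = 35774 / 10 = 3577.40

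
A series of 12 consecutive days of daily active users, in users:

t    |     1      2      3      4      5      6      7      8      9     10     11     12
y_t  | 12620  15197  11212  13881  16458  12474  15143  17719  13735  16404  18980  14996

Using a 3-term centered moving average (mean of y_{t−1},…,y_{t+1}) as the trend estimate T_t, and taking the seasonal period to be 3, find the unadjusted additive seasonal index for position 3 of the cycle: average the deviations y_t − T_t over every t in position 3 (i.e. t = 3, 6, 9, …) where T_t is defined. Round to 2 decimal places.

Season position 3 occurs at t = 3, 6, 9 (where T_t is defined).
t=3: T_3 = 13430.0000; y_3 − T_3 = 11212 − 13430.0000 = -2218.0000
t=6: T_6 = 14691.6667; y_6 − T_6 = 12474 − 14691.6667 = -2217.6667
t=9: T_9 = 15952.6667; y_9 − T_9 = 13735 − 15952.6667 = -2217.6667
Mean deviation: (-2218.0000 + -2217.6667 + -2217.6667) / 3 = -2217.78

-2217.78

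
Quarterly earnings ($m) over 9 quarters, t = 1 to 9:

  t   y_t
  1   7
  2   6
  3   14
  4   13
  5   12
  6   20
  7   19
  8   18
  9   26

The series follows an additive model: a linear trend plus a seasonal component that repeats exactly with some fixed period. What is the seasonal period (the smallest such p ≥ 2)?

3

First differences y_{t+1} − y_t: -1, 8, -1, -1, 8, -1, -1, 8, …
The difference pattern repeats every 3 terms and not for any smaller step, so p = 3.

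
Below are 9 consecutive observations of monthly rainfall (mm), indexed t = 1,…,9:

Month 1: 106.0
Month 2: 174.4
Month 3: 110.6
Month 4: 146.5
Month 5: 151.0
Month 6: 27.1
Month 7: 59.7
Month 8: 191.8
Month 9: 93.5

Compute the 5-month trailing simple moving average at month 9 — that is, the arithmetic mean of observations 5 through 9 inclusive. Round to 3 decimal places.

Sum of periods 5–9: 151.0 + 27.1 + 59.7 + 191.8 + 93.5 = 523.1
Divide by 5: 523.1 / 5 = 104.620

104.620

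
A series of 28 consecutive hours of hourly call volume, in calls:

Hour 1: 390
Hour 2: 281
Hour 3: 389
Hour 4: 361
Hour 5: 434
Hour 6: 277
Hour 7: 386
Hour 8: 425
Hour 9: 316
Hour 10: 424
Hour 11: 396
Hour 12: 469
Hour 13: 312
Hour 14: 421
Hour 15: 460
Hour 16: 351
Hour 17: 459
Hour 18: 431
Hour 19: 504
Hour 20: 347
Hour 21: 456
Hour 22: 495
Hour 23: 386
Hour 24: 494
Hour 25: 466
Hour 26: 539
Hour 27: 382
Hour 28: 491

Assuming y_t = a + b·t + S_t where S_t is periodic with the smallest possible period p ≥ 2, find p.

7

First differences y_{t+1} − y_t: -109, 108, -28, 73, -157, 109, 39, -109, 108, -28, 73, -157, 109, 39, -109, 108, …
The difference pattern repeats every 7 terms and not for any smaller step, so p = 7.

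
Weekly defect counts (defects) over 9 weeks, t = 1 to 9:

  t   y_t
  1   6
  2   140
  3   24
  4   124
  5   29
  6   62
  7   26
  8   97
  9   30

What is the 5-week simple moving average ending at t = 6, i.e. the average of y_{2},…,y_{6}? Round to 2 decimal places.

Sum of periods 2–6: 140 + 24 + 124 + 29 + 62 = 379
Divide by 5: 379 / 5 = 75.80

75.80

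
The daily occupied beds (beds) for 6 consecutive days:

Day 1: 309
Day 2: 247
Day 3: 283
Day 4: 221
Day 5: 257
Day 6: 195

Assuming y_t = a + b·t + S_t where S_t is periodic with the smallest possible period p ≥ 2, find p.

First differences y_{t+1} − y_t: -62, 36, -62, 36, -62, …
The difference pattern repeats every 2 terms and not for any smaller step, so p = 2.

2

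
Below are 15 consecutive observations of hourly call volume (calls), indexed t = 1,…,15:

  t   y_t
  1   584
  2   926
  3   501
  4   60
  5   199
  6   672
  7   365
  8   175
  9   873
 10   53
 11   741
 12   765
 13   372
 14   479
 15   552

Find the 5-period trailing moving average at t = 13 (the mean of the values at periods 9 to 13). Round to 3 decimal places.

Sum of periods 9–13: 873 + 53 + 741 + 765 + 372 = 2804
Divide by 5: 2804 / 5 = 560.800

560.800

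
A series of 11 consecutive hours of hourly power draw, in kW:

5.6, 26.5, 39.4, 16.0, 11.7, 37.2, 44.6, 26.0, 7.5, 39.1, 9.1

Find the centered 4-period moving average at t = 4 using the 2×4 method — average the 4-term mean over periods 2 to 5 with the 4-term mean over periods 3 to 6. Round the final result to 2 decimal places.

Sum over 2–5: 26.5 + 39.4 + 16.0 + 11.7 = 93.6
Sum over 3–6: 39.4 + 16.0 + 11.7 + 37.2 = 104.3
CMA at t=4 = (93.6 + 104.3) / (2·4) = 197.9 / 8 = 24.74

24.74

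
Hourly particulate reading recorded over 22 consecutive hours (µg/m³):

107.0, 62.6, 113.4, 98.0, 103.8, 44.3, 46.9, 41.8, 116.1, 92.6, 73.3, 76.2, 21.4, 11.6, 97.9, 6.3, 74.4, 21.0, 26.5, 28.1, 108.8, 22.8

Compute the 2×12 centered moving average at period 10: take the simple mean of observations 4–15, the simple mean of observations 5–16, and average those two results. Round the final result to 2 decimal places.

Sum over 4–15: 98.0 + 103.8 + 44.3 + 46.9 + 41.8 + 116.1 + 92.6 + 73.3 + 76.2 + 21.4 + 11.6 + 97.9 = 823.9
Sum over 5–16: 103.8 + 44.3 + 46.9 + 41.8 + 116.1 + 92.6 + 73.3 + 76.2 + 21.4 + 11.6 + 97.9 + 6.3 = 732.2
CMA at t=10 = (823.9 + 732.2) / (2·12) = 1556.1 / 24 = 64.84

64.84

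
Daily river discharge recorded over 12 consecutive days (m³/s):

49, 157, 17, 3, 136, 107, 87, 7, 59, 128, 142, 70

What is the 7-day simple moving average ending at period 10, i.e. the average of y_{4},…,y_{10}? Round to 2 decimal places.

75.29

Sum of periods 4–10: 3 + 136 + 107 + 87 + 7 + 59 + 128 = 527
Divide by 7: 527 / 7 = 75.29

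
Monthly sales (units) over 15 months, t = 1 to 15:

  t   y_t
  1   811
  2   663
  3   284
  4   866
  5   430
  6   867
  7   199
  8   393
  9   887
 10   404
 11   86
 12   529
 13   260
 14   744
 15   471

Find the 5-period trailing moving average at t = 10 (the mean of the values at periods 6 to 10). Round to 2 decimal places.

Sum of periods 6–10: 867 + 199 + 393 + 887 + 404 = 2750
Divide by 5: 2750 / 5 = 550.00

550.00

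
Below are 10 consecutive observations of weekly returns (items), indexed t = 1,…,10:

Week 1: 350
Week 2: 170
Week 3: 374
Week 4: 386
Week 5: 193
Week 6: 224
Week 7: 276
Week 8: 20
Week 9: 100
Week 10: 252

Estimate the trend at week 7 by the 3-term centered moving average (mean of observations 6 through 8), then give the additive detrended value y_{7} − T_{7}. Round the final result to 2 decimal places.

102.67

Trend T_7 = (224 + 276 + 20) / 3 = 520/3 = 173.3333
Detrended value: 276 − 173.3333 = 102.67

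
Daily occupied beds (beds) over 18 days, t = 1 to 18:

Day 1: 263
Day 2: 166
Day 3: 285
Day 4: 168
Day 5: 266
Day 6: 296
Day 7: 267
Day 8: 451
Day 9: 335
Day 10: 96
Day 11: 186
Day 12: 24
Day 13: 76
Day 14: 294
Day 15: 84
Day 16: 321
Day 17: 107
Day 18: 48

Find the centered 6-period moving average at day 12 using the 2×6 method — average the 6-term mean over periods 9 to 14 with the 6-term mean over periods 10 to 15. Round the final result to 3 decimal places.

147.583

Sum over 9–14: 335 + 96 + 186 + 24 + 76 + 294 = 1011
Sum over 10–15: 96 + 186 + 24 + 76 + 294 + 84 = 760
CMA at t=12 = (1011 + 760) / (2·6) = 1771 / 12 = 147.583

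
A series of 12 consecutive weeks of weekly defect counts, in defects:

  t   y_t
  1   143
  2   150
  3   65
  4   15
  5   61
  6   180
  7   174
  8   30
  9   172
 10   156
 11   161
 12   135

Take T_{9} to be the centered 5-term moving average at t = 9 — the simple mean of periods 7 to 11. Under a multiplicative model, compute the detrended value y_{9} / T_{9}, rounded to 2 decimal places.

Trend T_9 = (174 + 30 + 172 + 156 + 161) / 5 = 693/5 = 138.6000
Ratio to trend: 172 / 138.6000 = 1.24

1.24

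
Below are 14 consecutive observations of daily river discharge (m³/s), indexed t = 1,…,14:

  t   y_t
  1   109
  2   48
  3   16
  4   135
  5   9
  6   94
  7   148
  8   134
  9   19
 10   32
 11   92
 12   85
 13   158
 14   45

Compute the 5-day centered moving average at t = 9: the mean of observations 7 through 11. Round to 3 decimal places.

85.000

Sum of periods 7–11: 148 + 134 + 19 + 32 + 92 = 425
Divide by 5: 425 / 5 = 85.000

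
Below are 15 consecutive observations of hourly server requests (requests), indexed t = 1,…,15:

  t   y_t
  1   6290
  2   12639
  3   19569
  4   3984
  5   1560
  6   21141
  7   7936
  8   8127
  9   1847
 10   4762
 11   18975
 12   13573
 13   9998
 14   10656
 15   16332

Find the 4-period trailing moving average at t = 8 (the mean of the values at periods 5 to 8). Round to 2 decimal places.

9691.00

Sum of periods 5–8: 1560 + 21141 + 7936 + 8127 = 38764
Divide by 4: 38764 / 4 = 9691.00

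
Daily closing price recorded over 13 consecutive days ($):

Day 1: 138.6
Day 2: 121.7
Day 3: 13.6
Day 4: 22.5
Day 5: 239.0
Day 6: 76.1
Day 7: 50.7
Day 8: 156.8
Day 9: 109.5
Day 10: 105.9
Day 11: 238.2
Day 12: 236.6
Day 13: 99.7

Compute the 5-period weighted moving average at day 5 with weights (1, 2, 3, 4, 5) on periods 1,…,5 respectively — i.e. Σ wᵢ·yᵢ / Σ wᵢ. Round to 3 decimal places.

Weighted sum: 1·138.6 + 2·121.7 + 3·13.6 + 4·22.5 + 5·239.0 = 138.6 + 243.4 + 40.8 + 90.0 + 1195.0 = 1707.8
Weight total: 1 + 2 + 3 + 4 + 5 = 15
WMA = 1707.8 / 15 = 113.853

113.853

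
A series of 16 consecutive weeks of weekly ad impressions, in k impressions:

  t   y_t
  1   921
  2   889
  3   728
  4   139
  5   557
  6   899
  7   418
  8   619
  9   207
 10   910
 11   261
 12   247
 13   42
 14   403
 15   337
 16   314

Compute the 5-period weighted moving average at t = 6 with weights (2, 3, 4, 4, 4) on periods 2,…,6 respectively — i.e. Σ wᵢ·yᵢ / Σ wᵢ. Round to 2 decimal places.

Weighted sum: 2·889 + 3·728 + 4·139 + 4·557 + 4·899 = 1778 + 2184 + 556 + 2228 + 3596 = 10342
Weight total: 2 + 3 + 4 + 4 + 4 = 17
WMA = 10342 / 17 = 608.35

608.35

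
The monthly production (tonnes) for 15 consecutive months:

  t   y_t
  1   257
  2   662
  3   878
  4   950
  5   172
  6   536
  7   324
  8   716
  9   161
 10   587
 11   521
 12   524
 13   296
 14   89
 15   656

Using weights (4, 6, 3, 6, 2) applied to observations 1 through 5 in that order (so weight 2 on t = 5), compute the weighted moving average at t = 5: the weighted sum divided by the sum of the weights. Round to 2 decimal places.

Weighted sum: 4·257 + 6·662 + 3·878 + 6·950 + 2·172 = 1028 + 3972 + 2634 + 5700 + 344 = 13678
Weight total: 4 + 6 + 3 + 6 + 2 = 21
WMA = 13678 / 21 = 651.33

651.33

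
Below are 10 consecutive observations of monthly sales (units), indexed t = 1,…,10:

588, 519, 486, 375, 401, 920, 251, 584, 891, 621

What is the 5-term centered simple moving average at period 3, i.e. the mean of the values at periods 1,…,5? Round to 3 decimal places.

Sum of periods 1–5: 588 + 519 + 486 + 375 + 401 = 2369
Divide by 5: 2369 / 5 = 473.800

473.800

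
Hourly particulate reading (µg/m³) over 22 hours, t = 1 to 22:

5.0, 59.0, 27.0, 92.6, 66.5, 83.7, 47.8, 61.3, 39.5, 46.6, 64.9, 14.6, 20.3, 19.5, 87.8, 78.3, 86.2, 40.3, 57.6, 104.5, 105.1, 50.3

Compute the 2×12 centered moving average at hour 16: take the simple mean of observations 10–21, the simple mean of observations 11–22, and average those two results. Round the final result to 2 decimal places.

Sum over 10–21: 46.6 + 64.9 + 14.6 + 20.3 + 19.5 + 87.8 + 78.3 + 86.2 + 40.3 + 57.6 + 104.5 + 105.1 = 725.7
Sum over 11–22: 64.9 + 14.6 + 20.3 + 19.5 + 87.8 + 78.3 + 86.2 + 40.3 + 57.6 + 104.5 + 105.1 + 50.3 = 729.4
CMA at t=16 = (725.7 + 729.4) / (2·12) = 1455.1 / 24 = 60.63

60.63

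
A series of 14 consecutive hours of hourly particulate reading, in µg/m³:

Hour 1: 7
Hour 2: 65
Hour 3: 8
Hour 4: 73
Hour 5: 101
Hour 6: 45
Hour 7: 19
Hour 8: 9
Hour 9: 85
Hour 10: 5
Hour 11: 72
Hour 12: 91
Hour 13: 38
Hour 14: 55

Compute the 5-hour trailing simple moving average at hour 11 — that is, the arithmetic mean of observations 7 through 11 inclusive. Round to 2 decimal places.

38.00

Sum of periods 7–11: 19 + 9 + 85 + 5 + 72 = 190
Divide by 5: 190 / 5 = 38.00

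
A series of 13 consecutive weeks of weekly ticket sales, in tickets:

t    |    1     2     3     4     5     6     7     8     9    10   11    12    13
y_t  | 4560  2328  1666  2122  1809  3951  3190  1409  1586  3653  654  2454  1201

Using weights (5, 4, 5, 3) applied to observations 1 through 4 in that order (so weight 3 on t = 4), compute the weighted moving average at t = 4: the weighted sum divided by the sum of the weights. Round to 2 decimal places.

2753.41

Weighted sum: 5·4560 + 4·2328 + 5·1666 + 3·2122 = 22800 + 9312 + 8330 + 6366 = 46808
Weight total: 5 + 4 + 5 + 3 = 17
WMA = 46808 / 17 = 2753.41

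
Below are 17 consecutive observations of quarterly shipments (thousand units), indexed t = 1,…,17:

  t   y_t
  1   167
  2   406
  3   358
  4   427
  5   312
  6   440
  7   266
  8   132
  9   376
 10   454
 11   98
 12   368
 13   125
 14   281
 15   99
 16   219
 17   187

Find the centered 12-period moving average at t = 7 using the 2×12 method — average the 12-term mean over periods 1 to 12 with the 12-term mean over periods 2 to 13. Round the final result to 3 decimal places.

Sum over 1–12: 167 + 406 + 358 + 427 + 312 + 440 + 266 + 132 + 376 + 454 + 98 + 368 = 3804
Sum over 2–13: 406 + 358 + 427 + 312 + 440 + 266 + 132 + 376 + 454 + 98 + 368 + 125 = 3762
CMA at t=7 = (3804 + 3762) / (2·12) = 7566 / 24 = 315.250

315.250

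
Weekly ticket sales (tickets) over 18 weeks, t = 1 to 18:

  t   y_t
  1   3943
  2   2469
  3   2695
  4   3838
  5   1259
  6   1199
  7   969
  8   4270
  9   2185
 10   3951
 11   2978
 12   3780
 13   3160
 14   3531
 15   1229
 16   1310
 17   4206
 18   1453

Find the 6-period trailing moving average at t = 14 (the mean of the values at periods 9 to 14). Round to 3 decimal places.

Sum of periods 9–14: 2185 + 3951 + 2978 + 3780 + 3160 + 3531 = 19585
Divide by 6: 19585 / 6 = 3264.167

3264.167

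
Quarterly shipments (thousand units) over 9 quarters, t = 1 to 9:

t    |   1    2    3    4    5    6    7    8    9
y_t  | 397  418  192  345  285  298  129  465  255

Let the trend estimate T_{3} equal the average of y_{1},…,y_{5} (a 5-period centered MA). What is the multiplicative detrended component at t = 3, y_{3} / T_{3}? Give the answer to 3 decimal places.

Trend T_3 = (397 + 418 + 192 + 345 + 285) / 5 = 1637/5 = 327.40000
Ratio to trend: 192 / 327.40000 = 0.586

0.586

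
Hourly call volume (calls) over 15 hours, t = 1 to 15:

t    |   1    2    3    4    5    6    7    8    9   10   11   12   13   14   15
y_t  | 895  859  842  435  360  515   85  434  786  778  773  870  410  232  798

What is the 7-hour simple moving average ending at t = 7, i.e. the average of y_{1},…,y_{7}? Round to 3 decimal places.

Sum of periods 1–7: 895 + 859 + 842 + 435 + 360 + 515 + 85 = 3991
Divide by 7: 3991 / 7 = 570.143

570.143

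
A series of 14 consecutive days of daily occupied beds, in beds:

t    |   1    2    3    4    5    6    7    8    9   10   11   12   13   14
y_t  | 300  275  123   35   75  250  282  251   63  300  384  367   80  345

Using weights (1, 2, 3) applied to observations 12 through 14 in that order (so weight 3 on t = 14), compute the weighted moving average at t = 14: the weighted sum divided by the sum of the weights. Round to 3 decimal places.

260.333

Weighted sum: 1·367 + 2·80 + 3·345 = 367 + 160 + 1035 = 1562
Weight total: 1 + 2 + 3 = 6
WMA = 1562 / 6 = 260.333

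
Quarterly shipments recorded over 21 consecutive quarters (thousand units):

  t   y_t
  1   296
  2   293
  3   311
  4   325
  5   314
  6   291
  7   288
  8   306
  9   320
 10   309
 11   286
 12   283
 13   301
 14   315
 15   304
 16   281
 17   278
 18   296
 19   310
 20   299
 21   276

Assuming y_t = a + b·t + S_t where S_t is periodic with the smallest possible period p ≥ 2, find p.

5

First differences y_{t+1} − y_t: -3, 18, 14, -11, -23, -3, 18, 14, -11, -23, -3, 18, …
The difference pattern repeats every 5 terms and not for any smaller step, so p = 5.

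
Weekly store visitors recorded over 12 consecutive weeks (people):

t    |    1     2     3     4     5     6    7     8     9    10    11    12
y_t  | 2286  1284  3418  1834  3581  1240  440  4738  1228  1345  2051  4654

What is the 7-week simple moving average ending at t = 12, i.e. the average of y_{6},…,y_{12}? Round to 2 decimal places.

Sum of periods 6–12: 1240 + 440 + 4738 + 1228 + 1345 + 2051 + 4654 = 15696
Divide by 7: 15696 / 7 = 2242.29

2242.29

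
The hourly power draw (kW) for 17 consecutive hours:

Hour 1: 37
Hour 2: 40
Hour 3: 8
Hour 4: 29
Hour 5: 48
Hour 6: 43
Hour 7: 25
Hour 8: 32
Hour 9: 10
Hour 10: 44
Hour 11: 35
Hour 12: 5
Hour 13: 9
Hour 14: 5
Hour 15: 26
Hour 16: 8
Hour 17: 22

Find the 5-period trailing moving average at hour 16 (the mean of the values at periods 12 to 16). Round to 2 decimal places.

Sum of periods 12–16: 5 + 9 + 5 + 26 + 8 = 53
Divide by 5: 53 / 5 = 10.60

10.60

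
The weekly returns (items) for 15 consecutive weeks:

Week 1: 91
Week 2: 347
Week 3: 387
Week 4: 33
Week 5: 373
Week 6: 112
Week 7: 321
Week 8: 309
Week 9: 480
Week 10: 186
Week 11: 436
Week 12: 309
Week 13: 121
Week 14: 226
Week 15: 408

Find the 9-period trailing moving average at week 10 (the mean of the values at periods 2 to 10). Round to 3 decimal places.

Sum of periods 2–10: 347 + 387 + 33 + 373 + 112 + 321 + 309 + 480 + 186 = 2548
Divide by 9: 2548 / 9 = 283.111

283.111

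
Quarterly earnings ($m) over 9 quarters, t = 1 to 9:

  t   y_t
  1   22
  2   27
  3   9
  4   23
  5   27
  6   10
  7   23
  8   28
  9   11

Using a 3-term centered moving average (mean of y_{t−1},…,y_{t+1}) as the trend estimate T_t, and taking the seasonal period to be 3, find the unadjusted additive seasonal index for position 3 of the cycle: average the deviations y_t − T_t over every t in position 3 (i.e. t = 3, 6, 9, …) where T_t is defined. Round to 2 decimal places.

Season position 3 occurs at t = 3, 6 (where T_t is defined).
t=3: T_3 = 19.6667; y_3 − T_3 = 9 − 19.6667 = -10.6667
t=6: T_6 = 20.0000; y_6 − T_6 = 10 − 20.0000 = -10.0000
Mean deviation: (-10.6667 + -10.0000) / 2 = -10.33

-10.33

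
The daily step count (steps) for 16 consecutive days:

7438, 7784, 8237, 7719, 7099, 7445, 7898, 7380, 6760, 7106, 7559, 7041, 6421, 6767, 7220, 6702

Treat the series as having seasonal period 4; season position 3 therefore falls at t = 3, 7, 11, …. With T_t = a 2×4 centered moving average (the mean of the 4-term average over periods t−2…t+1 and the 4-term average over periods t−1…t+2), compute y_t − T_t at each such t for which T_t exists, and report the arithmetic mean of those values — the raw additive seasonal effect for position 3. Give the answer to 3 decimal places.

484.875

Season position 3 occurs at t = 3, 7, 11 (where T_t is defined).
t=3: T_3 = 7752.12500; y_3 − T_3 = 8237 − 7752.12500 = 484.87500
t=7: T_7 = 7413.12500; y_7 − T_7 = 7898 − 7413.12500 = 484.87500
t=11: T_11 = 7074.12500; y_11 − T_11 = 7559 − 7074.12500 = 484.87500
Mean deviation: (484.87500 + 484.87500 + 484.87500) / 3 = 484.875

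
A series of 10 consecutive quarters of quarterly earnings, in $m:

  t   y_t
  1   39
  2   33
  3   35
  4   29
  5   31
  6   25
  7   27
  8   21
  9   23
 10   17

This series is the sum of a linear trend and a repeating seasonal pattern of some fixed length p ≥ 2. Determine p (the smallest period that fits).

2

First differences y_{t+1} − y_t: -6, 2, -6, 2, -6, 2, …
The difference pattern repeats every 2 terms and not for any smaller step, so p = 2.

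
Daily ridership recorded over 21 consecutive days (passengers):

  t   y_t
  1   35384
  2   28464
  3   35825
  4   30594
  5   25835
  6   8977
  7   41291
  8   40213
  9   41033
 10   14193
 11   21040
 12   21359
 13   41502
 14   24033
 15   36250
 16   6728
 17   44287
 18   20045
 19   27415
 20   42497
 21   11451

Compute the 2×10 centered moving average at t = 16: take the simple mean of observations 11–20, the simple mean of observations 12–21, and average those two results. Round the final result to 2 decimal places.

28036.15

Sum over 11–20: 21040 + 21359 + 41502 + 24033 + 36250 + 6728 + 44287 + 20045 + 27415 + 42497 = 285156
Sum over 12–21: 21359 + 41502 + 24033 + 36250 + 6728 + 44287 + 20045 + 27415 + 42497 + 11451 = 275567
CMA at t=16 = (285156 + 275567) / (2·10) = 560723 / 20 = 28036.15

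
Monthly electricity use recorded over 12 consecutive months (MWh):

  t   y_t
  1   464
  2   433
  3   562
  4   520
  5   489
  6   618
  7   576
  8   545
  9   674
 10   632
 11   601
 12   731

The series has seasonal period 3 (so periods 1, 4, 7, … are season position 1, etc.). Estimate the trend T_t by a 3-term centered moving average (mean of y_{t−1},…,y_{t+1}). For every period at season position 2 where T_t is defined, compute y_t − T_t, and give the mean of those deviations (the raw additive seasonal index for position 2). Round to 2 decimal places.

-53.42

Season position 2 occurs at t = 2, 5, 8, 11 (where T_t is defined).
t=2: T_2 = 486.3333; y_2 − T_2 = 433 − 486.3333 = -53.3333
t=5: T_5 = 542.3333; y_5 − T_5 = 489 − 542.3333 = -53.3333
t=8: T_8 = 598.3333; y_8 − T_8 = 545 − 598.3333 = -53.3333
t=11: T_11 = 654.6667; y_11 − T_11 = 601 − 654.6667 = -53.6667
Mean deviation: (-53.3333 + -53.3333 + -53.3333 + -53.6667) / 4 = -53.42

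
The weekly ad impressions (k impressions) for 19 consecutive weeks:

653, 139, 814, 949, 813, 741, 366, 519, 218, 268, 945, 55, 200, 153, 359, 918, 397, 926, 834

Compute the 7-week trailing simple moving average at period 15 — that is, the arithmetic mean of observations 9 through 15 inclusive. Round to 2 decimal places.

314.00

Sum of periods 9–15: 218 + 268 + 945 + 55 + 200 + 153 + 359 = 2198
Divide by 7: 2198 / 7 = 314.00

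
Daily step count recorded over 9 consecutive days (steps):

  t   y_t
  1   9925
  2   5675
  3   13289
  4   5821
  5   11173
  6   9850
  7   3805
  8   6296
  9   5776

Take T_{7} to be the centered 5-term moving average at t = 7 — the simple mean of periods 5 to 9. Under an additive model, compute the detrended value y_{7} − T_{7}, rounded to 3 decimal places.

-3575.000

Trend T_7 = (11173 + 9850 + 3805 + 6296 + 5776) / 5 = 36900/5 = 7380.00000
Detrended value: 3805 − 7380.00000 = -3575.000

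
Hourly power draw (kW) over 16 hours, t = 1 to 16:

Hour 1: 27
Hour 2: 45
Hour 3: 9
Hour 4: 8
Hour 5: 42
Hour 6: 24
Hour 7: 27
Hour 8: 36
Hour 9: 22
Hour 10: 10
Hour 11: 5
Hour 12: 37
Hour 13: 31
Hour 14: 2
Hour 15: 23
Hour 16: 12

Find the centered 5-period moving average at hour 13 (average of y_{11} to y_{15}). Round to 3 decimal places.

19.600

Sum of periods 11–15: 5 + 37 + 31 + 2 + 23 = 98
Divide by 5: 98 / 5 = 19.600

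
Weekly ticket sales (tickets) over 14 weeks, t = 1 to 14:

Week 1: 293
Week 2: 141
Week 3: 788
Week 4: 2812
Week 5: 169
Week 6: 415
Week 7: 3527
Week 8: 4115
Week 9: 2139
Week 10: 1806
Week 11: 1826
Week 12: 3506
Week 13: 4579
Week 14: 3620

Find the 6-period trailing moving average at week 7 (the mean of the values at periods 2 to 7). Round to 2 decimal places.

1308.67

Sum of periods 2–7: 141 + 788 + 2812 + 169 + 415 + 3527 = 7852
Divide by 6: 7852 / 6 = 1308.67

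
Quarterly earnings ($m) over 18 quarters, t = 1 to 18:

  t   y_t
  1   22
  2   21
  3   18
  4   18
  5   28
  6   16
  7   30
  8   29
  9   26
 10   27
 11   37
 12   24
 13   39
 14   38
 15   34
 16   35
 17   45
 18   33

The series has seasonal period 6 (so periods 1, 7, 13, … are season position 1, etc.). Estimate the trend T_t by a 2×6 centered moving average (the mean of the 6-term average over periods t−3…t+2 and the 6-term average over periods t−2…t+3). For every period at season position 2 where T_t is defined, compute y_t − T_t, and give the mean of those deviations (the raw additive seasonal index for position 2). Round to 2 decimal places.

2.54

Season position 2 occurs at t = 8, 14 (where T_t is defined).
t=8: T_8 = 26.7500; y_8 − T_8 = 29 − 26.7500 = 2.2500
t=14: T_14 = 35.1667; y_14 − T_14 = 38 − 35.1667 = 2.8333
Mean deviation: (2.2500 + 2.8333) / 2 = 2.54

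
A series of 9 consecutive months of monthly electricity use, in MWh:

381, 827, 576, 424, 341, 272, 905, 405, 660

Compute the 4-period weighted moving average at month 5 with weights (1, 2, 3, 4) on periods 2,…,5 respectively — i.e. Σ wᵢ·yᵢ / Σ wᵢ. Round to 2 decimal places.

Weighted sum: 1·827 + 2·576 + 3·424 + 4·341 = 827 + 1152 + 1272 + 1364 = 4615
Weight total: 1 + 2 + 3 + 4 = 10
WMA = 4615 / 10 = 461.50

461.50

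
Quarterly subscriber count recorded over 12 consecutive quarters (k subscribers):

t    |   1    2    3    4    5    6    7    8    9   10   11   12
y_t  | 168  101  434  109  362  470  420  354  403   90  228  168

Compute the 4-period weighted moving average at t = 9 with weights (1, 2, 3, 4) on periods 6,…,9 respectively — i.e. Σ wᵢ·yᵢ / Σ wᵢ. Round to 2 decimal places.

Weighted sum: 1·470 + 2·420 + 3·354 + 4·403 = 470 + 840 + 1062 + 1612 = 3984
Weight total: 1 + 2 + 3 + 4 = 10
WMA = 3984 / 10 = 398.40

398.40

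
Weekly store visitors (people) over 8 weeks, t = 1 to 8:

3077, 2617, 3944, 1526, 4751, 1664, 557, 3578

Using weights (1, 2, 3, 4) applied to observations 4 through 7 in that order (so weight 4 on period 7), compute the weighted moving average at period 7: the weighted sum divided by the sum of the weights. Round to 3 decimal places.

1824.800

Weighted sum: 1·1526 + 2·4751 + 3·1664 + 4·557 = 1526 + 9502 + 4992 + 2228 = 18248
Weight total: 1 + 2 + 3 + 4 = 10
WMA = 18248 / 10 = 1824.800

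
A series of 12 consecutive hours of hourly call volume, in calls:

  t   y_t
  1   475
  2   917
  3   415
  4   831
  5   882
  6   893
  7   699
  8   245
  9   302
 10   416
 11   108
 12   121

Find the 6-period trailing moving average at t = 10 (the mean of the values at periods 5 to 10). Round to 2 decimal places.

572.83

Sum of periods 5–10: 882 + 893 + 699 + 245 + 302 + 416 = 3437
Divide by 6: 3437 / 6 = 572.83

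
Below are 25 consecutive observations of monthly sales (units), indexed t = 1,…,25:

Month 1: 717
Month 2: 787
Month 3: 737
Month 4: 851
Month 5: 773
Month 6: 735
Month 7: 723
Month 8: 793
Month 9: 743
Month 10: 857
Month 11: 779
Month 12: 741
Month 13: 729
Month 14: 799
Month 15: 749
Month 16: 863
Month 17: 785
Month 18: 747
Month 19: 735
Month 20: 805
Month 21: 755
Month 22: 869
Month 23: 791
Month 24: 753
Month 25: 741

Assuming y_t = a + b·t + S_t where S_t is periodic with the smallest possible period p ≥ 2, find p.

6

First differences y_{t+1} − y_t: 70, -50, 114, -78, -38, -12, 70, -50, 114, -78, -38, -12, 70, -50, …
The difference pattern repeats every 6 terms and not for any smaller step, so p = 6.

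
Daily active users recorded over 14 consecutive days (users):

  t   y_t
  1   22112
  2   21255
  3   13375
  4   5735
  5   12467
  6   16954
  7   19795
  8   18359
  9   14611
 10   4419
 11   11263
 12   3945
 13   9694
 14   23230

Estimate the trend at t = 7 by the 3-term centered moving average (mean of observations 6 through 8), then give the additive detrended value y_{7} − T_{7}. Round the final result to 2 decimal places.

1425.67

Trend T_7 = (16954 + 19795 + 18359) / 3 = 55108/3 = 18369.3333
Detrended value: 19795 − 18369.3333 = 1425.67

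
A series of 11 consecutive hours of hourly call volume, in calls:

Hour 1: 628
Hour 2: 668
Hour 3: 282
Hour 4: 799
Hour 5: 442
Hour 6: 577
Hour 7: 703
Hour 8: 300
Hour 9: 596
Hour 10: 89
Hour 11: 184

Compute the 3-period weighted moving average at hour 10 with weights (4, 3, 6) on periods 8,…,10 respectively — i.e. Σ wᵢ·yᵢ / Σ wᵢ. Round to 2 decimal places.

Weighted sum: 4·300 + 3·596 + 6·89 = 1200 + 1788 + 534 = 3522
Weight total: 4 + 3 + 6 = 13
WMA = 3522 / 13 = 270.92

270.92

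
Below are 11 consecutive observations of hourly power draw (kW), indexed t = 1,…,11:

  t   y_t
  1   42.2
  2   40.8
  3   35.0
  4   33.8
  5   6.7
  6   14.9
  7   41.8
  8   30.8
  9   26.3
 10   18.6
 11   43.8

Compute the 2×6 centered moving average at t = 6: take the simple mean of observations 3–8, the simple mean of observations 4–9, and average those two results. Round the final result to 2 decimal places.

26.44

Sum over 3–8: 35.0 + 33.8 + 6.7 + 14.9 + 41.8 + 30.8 = 163.0
Sum over 4–9: 33.8 + 6.7 + 14.9 + 41.8 + 30.8 + 26.3 = 154.3
CMA at t=6 = (163.0 + 154.3) / (2·6) = 317.3 / 12 = 26.44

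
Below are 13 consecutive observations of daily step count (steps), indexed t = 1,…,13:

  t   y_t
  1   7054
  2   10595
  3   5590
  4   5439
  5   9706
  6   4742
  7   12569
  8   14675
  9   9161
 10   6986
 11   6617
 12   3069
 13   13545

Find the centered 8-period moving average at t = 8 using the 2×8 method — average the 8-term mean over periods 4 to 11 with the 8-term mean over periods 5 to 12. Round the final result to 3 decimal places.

8588.750

Sum over 4–11: 5439 + 9706 + 4742 + 12569 + 14675 + 9161 + 6986 + 6617 = 69895
Sum over 5–12: 9706 + 4742 + 12569 + 14675 + 9161 + 6986 + 6617 + 3069 = 67525
CMA at t=8 = (69895 + 67525) / (2·8) = 137420 / 16 = 8588.750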